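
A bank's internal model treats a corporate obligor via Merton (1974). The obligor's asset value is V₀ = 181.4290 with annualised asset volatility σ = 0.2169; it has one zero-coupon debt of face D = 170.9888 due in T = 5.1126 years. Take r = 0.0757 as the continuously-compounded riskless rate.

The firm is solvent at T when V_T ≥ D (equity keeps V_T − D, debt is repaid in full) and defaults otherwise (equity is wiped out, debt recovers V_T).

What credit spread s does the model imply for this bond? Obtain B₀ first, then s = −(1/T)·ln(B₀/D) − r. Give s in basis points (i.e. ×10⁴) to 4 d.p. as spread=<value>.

spread=119.6583

d₁ = [ln(V₀/D) + (r + σ²/2)T] / (σ√T)
   = [ln(181.4290/170.9888) + (0.0757 + 0.5·0.2169²)·5.1126] / (0.2169·√5.1126)
   = [0.059266 + 0.507287] / 0.490434 = 1.155207
d₂ = d₁ − σ√T = 1.155207 − 0.490434 = 0.664774
N(d₁) = 0.875997,  N(d₂) = 0.746902,  e^(−rT) = 0.679075
E₀ = V₀·N(d₁) − D·e^(−rT)·N(d₂)
   = 181.4290·0.875997 − 170.9888·0.679075·0.746902 = 72.205335
B₀ = V₀ − E₀ = 181.4290 − 72.205335 = 109.223665
spread = −(1/T)·ln(B₀/D) − r = −(1/5.1126)·ln(109.223665/170.9888) − 0.0757 = 0.01196583
in basis points: 0.01196583 × 10⁴ = 119.6583 bp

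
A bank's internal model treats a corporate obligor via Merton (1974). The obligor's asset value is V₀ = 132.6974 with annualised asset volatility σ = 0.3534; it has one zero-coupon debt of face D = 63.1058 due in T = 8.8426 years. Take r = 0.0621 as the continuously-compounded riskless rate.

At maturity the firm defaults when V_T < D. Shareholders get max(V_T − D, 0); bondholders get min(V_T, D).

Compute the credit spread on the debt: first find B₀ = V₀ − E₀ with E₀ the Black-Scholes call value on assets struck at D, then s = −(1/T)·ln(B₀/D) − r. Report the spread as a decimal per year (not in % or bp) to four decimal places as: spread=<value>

spread=0.0115

d₁ = [ln(V₀/D) + (r + σ²/2)T] / (σ√T)
   = [ln(132.6974/63.1058) + (0.0621 + 0.5·0.3534²)·8.8426] / (0.3534·√8.8426)
   = [0.743259 + 1.101309] / 1.050888 = 1.755246
d₂ = d₁ − σ√T = 1.755246 − 1.050888 = 0.704358
N(d₁) = 0.960391,  N(d₂) = 0.759395,  e^(−rT) = 0.577455
E₀ = V₀·N(d₁) − D·e^(−rT)·N(d₂)
   = 132.6974·0.960391 − 63.1058·0.577455·0.759395 = 99.768528
B₀ = V₀ − E₀ = 132.6974 − 99.768528 = 32.928872
spread = −(1/T)·ln(B₀/D) − r = −(1/8.8426)·ln(32.928872/63.1058) − 0.0621 = 0.01146013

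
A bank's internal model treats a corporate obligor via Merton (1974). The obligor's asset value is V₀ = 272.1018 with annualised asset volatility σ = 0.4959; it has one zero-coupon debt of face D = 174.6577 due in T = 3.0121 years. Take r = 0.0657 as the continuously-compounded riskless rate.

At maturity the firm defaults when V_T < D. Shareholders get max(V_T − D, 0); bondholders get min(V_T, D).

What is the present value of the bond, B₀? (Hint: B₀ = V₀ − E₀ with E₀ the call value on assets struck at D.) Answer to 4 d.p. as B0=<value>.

d₁ = [ln(V₀/D) + (r + σ²/2)T] / (σ√T)
   = [ln(272.1018/174.6577) + (0.0657 + 0.5·0.4959²)·3.0121] / (0.4959·√3.0121)
   = [0.443348 + 0.568258] / 0.860654 = 1.175392
d₂ = d₁ − σ√T = 1.175392 − 0.860654 = 0.314737
N(d₁) = 0.880081,  N(d₂) = 0.623519,  e^(−rT) = 0.820456
E₀ = V₀·N(d₁) − D·e^(−rT)·N(d₂)
   = 272.1018·0.880081 − 174.6577·0.820456·0.623519 = 150.121931
B₀ = V₀ − E₀ = 272.1018 − 150.121931 = 121.979869

B0=121.9799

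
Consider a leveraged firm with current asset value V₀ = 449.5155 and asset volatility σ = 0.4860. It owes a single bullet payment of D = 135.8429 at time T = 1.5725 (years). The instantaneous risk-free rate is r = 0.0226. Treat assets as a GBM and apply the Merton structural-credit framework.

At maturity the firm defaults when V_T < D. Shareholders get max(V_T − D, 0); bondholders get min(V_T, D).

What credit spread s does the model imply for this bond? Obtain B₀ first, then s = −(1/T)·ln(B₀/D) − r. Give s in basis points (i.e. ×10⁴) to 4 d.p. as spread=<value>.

spread=55.6328

d₁ = [ln(V₀/D) + (r + σ²/2)T] / (σ√T)
   = [ln(449.5155/135.8429) + (0.0226 + 0.5·0.4860²)·1.5725] / (0.4860·√1.5725)
   = [1.196671 + 0.221248] / 0.609441 = 2.326590
d₂ = d₁ − σ√T = 2.326590 − 0.609441 = 1.717149
N(d₁) = 0.990006,  N(d₂) = 0.957024,  e^(−rT) = 0.965086
E₀ = V₀·N(d₁) − D·e^(−rT)·N(d₂)
   = 449.5155·0.990006 − 135.8429·0.965086·0.957024 = 319.557372
B₀ = V₀ − E₀ = 449.5155 − 319.557372 = 129.958128
spread = −(1/T)·ln(B₀/D) − r = −(1/1.5725)·ln(129.958128/135.8429) − 0.0226 = 0.00556328
in basis points: 0.00556328 × 10⁴ = 55.6328 bp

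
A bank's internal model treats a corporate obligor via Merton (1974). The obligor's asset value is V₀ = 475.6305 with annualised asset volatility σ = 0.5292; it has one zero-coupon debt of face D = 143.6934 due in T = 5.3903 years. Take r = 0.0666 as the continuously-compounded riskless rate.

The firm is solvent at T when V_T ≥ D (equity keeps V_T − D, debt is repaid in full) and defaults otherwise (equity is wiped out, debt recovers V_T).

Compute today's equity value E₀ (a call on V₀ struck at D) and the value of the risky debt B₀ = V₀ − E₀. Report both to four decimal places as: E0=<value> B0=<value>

E0=386.8151 B0=88.8154

d₁ = [ln(V₀/D) + (r + σ²/2)T] / (σ√T)
   = [ln(475.6305/143.6934) + (0.0666 + 0.5·0.5292²)·5.3903] / (0.5292·√5.3903)
   = [1.196959 + 1.113778] / 1.228645 = 1.880721
d₂ = d₁ − σ√T = 1.880721 − 1.228645 = 0.652076
N(d₁) = 0.969995,  N(d₂) = 0.742824,  e^(−rT) = 0.698379
E₀ = V₀·N(d₁) − D·e^(−rT)·N(d₂)
   = 475.6305·0.969995 − 143.6934·0.698379·0.742824 = 386.815069
B₀ = V₀ − E₀ = 475.6305 − 386.815069 = 88.815431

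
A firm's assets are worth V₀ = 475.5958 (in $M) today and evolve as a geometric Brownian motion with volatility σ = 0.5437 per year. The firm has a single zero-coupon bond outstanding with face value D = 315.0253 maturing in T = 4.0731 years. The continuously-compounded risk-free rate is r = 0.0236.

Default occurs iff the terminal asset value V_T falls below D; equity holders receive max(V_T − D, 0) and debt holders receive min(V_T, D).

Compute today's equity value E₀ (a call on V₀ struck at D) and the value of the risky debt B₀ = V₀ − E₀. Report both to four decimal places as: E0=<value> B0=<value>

d₁ = [ln(V₀/D) + (r + σ²/2)T] / (σ√T)
   = [ln(475.5958/315.0253) + (0.0236 + 0.5·0.5437²)·4.0731] / (0.5437·√4.0731)
   = [0.411915 + 0.698149] / 1.097291 = 1.011641
d₂ = d₁ − σ√T = 1.011641 − 1.097291 = -0.085650
N(d₁) = 0.844145,  N(d₂) = 0.465872,  e^(−rT) = 0.908350
E₀ = V₀·N(d₁) − D·e^(−rT)·N(d₂)
   = 475.5958·0.844145 − 315.0253·0.908350·0.465872 = 268.160977
B₀ = V₀ − E₀ = 475.5958 − 268.160977 = 207.434823

E0=268.1610 B0=207.4348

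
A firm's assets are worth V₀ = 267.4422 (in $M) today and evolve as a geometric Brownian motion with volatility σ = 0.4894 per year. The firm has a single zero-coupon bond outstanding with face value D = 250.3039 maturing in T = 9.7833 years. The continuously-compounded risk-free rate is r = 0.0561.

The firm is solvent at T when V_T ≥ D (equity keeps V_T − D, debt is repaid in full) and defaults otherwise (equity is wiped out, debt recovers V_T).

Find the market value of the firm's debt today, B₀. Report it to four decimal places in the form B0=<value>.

d₁ = [ln(V₀/D) + (r + σ²/2)T] / (σ√T)
   = [ln(267.4422/250.3039) + (0.0561 + 0.5·0.4894²)·9.7833] / (0.4894·√9.7833)
   = [0.066228 + 1.720454] / 1.530758 = 1.167187
d₂ = d₁ − σ√T = 1.167187 − 1.530758 = -0.363571
N(d₁) = 0.878433,  N(d₂) = 0.358089,  e^(−rT) = 0.577618
E₀ = V₀·N(d₁) − D·e^(−rT)·N(d₂)
   = 267.4422·0.878433 − 250.3039·0.577618·0.358089 = 183.157443
B₀ = V₀ − E₀ = 267.4422 − 183.157443 = 84.284757

B0=84.2848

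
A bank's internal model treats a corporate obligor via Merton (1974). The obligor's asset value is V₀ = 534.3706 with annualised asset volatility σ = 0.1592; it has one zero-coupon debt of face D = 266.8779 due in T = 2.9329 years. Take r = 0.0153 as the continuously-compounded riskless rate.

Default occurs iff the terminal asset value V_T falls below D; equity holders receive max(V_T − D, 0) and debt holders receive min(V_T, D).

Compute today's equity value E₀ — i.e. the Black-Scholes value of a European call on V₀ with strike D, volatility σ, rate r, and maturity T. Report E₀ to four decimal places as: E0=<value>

d₁ = [ln(V₀/D) + (r + σ²/2)T] / (σ√T)
   = [ln(534.3706/266.8779) + (0.0153 + 0.5·0.1592²)·2.9329] / (0.1592·√2.9329)
   = [0.694298 + 0.082040] / 0.272641 = 2.847471
d₂ = d₁ − σ√T = 2.847471 − 0.272641 = 2.574830
N(d₁) = 0.997797,  N(d₂) = 0.994986,  e^(−rT) = 0.956119
E₀ = V₀·N(d₁) − D·e^(−rT)·N(d₂)
   = 534.3706·0.997797 − 266.8779·0.956119·0.994986 = 279.305782

E0=279.3058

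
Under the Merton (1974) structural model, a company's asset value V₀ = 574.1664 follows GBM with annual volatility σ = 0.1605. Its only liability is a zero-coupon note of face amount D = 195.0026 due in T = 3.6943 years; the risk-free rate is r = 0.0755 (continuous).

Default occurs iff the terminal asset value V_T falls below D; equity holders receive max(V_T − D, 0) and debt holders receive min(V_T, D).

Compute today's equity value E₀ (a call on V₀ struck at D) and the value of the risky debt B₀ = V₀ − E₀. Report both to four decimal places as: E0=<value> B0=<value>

E0=426.6274 B0=147.5390

d₁ = [ln(V₀/D) + (r + σ²/2)T] / (σ√T)
   = [ln(574.1664/195.0026) + (0.0755 + 0.5·0.1605²)·3.6943] / (0.1605·√3.6943)
   = [1.079906 + 0.326503] / 0.308490 = 4.559010
d₂ = d₁ − σ√T = 4.559010 − 0.308490 = 4.250520
N(d₁) = 0.999997,  N(d₂) = 0.999989,  e^(−rT) = 0.756601
E₀ = V₀·N(d₁) − D·e^(−rT)·N(d₂)
   = 574.1664·0.999997 − 195.0026·0.756601·0.999989 = 426.627395
B₀ = V₀ − E₀ = 574.1664 − 426.627395 = 147.539005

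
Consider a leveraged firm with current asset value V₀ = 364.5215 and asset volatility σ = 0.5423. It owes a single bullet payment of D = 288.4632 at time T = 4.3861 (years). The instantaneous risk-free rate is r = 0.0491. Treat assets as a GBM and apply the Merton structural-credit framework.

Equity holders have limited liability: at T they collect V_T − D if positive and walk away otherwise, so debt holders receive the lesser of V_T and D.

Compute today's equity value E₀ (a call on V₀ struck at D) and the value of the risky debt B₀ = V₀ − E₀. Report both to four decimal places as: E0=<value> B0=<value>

d₁ = [ln(V₀/D) + (r + σ²/2)T] / (σ√T)
   = [ln(364.5215/288.4632) + (0.0491 + 0.5·0.5423²)·4.3861] / (0.5423·√4.3861)
   = [0.234018 + 0.860310] / 1.135740 = 0.963538
d₂ = d₁ − σ√T = 0.963538 − 1.135740 = -0.172202
N(d₁) = 0.832361,  N(d₂) = 0.431639,  e^(−rT) = 0.806253
E₀ = V₀·N(d₁) − D·e^(−rT)·N(d₂)
   = 364.5215·0.832361 − 288.4632·0.806253·0.431639 = 203.025290
B₀ = V₀ − E₀ = 364.5215 − 203.025290 = 161.496210

E0=203.0253 B0=161.4962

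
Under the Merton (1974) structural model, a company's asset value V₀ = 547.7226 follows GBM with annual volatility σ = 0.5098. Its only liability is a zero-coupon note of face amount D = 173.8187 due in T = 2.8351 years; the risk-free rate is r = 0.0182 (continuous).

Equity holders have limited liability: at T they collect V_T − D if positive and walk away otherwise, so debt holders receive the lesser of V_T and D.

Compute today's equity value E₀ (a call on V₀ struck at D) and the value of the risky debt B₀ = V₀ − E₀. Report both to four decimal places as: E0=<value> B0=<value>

E0=391.5688 B0=156.1538

d₁ = [ln(V₀/D) + (r + σ²/2)T] / (σ√T)
   = [ln(547.7226/173.8187) + (0.0182 + 0.5·0.5098²)·2.8351] / (0.5098·√2.8351)
   = [1.147756 + 0.420014] / 0.858389 = 1.826411
d₂ = d₁ − σ√T = 1.826411 − 0.858389 = 0.968022
N(d₁) = 0.966106,  N(d₂) = 0.833483,  e^(−rT) = 0.949710
E₀ = V₀·N(d₁) − D·e^(−rT)·N(d₂)
   = 547.7226·0.966106 − 173.8187·0.949710·0.833483 = 391.568785
B₀ = V₀ − E₀ = 547.7226 − 391.568785 = 156.153815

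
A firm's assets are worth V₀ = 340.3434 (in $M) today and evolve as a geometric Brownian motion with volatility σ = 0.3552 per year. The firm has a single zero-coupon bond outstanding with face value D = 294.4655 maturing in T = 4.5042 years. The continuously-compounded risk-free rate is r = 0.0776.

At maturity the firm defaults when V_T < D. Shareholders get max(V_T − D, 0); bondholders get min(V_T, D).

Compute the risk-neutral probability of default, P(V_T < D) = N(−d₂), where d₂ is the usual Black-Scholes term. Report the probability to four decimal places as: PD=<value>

PD=0.3902

d₁ = [ln(V₀/D) + (r + σ²/2)T] / (σ√T)
   = [ln(340.3434/294.4655) + (0.0776 + 0.5·0.3552²)·4.5042] / (0.3552·√4.5042)
   = [0.144793 + 0.633667] / 0.753845 = 1.032653
d₂ = d₁ − σ√T = 1.032653 − 0.753845 = 0.278809
risk-neutral PD = N(−d₂) = N(-0.278809) = 0.390196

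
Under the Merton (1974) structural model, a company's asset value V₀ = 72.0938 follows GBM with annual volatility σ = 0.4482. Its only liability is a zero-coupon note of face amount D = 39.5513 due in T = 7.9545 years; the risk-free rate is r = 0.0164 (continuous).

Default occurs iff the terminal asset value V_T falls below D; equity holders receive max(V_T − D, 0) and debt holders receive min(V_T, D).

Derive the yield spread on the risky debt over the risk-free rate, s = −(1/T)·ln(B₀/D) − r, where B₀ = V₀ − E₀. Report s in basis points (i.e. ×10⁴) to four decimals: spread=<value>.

d₁ = [ln(V₀/D) + (r + σ²/2)T] / (σ√T)
   = [ln(72.0938/39.5513) + (0.0164 + 0.5·0.4482²)·7.9545] / (0.4482·√7.9545)
   = [0.600369 + 0.929417] / 1.264091 = 1.210187
d₂ = d₁ − σ√T = 1.210187 − 1.264091 = -0.053904
N(d₁) = 0.886896,  N(d₂) = 0.478506,  e^(−rT) = 0.877697
E₀ = V₀·N(d₁) − D·e^(−rT)·N(d₂)
   = 72.0938·0.886896 − 39.5513·0.877697·0.478506 = 47.328852
B₀ = V₀ − E₀ = 72.0938 − 47.328852 = 24.764948
spread = −(1/T)·ln(B₀/D) − r = −(1/7.9545)·ln(24.764948/39.5513) − 0.0164 = 0.04245591
in basis points: 0.04245591 × 10⁴ = 424.5591 bp

spread=424.5591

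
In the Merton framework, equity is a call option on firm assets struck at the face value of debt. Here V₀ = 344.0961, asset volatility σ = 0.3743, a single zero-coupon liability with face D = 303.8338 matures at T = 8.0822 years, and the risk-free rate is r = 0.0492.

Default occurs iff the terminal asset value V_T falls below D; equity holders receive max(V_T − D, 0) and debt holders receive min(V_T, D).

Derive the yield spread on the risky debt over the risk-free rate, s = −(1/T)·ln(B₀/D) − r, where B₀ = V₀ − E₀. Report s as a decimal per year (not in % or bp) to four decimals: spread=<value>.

spread=0.0370

d₁ = [ln(V₀/D) + (r + σ²/2)T] / (σ√T)
   = [ln(344.0961/303.8338) + (0.0492 + 0.5·0.3743²)·8.0822] / (0.3743·√8.0822)
   = [0.124440 + 0.963804] / 1.064105 = 1.022685
d₂ = d₁ − σ√T = 1.022685 − 1.064105 = -0.041420
N(d₁) = 0.846772,  N(d₂) = 0.483480,  e^(−rT) = 0.671901
E₀ = V₀·N(d₁) − D·e^(−rT)·N(d₂)
   = 344.0961·0.846772 − 303.8338·0.671901·0.483480 = 192.670099
B₀ = V₀ − E₀ = 344.0961 − 192.670099 = 151.426001
spread = −(1/T)·ln(B₀/D) − r = −(1/8.0822)·ln(151.426001/303.8338) − 0.0492 = 0.03696265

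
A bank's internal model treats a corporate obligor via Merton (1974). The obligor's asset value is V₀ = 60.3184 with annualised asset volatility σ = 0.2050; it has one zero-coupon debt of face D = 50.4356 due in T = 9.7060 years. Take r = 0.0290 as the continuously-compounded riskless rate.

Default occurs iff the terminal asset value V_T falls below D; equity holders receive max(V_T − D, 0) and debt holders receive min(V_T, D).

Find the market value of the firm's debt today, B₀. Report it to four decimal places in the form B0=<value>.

B0=33.9632

d₁ = [ln(V₀/D) + (r + σ²/2)T] / (σ√T)
   = [ln(60.3184/50.4356) + (0.0290 + 0.5·0.2050²)·9.7060] / (0.2050·√9.7060)
   = [0.178940 + 0.485421] / 0.638666 = 1.040232
d₂ = d₁ − σ√T = 1.040232 − 0.638666 = 0.401566
N(d₁) = 0.850884,  N(d₂) = 0.655998,  e^(−rT) = 0.754671
E₀ = V₀·N(d₁) − D·e^(−rT)·N(d₂)
   = 60.3184·0.850884 − 50.4356·0.754671·0.655998 = 26.355184
B₀ = V₀ − E₀ = 60.3184 − 26.355184 = 33.963216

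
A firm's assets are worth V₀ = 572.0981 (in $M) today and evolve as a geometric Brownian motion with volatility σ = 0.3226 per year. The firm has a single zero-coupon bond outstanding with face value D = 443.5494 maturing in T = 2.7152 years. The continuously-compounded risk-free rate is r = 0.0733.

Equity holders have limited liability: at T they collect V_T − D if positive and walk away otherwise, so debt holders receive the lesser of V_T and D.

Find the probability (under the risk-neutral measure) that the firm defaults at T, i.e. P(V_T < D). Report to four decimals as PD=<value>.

PD=0.2785

d₁ = [ln(V₀/D) + (r + σ²/2)T] / (σ√T)
   = [ln(572.0981/443.5494) + (0.0733 + 0.5·0.3226²)·2.7152] / (0.3226·√2.7152)
   = [0.254501 + 0.340311] / 0.531576 = 1.118960
d₂ = d₁ − σ√T = 1.118960 − 0.531576 = 0.587384
risk-neutral PD = N(−d₂) = N(-0.587384) = 0.278473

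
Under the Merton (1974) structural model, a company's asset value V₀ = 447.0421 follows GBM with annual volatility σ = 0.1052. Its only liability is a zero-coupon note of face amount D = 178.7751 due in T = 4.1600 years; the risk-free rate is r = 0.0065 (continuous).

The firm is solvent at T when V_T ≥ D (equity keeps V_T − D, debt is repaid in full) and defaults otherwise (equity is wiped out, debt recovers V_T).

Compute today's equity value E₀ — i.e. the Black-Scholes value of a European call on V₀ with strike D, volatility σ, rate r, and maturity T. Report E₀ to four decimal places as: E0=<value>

d₁ = [ln(V₀/D) + (r + σ²/2)T] / (σ√T)
   = [ln(447.0421/178.7751) + (0.0065 + 0.5·0.1052²)·4.1600] / (0.1052·√4.1600)
   = [0.916524 + 0.050059] / 0.214567 = 4.504816
d₂ = d₁ − σ√T = 4.504816 − 0.214567 = 4.290249
N(d₁) = 0.999997,  N(d₂) = 0.999991,  e^(−rT) = 0.973322
E₀ = V₀·N(d₁) − D·e^(−rT)·N(d₂)
   = 447.0421·0.999997 − 178.7751·0.973322·0.999991 = 273.036375

E0=273.0364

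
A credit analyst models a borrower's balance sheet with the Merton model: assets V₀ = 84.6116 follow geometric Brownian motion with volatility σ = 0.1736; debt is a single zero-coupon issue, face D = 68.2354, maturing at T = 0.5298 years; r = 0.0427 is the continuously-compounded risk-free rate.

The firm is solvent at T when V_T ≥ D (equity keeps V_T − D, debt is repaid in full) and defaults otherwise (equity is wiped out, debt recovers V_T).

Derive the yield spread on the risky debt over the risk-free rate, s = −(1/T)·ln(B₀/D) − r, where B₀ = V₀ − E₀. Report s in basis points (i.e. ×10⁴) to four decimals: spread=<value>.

spread=31.1366

d₁ = [ln(V₀/D) + (r + σ²/2)T] / (σ√T)
   = [ln(84.6116/68.2354) + (0.0427 + 0.5·0.1736²)·0.5298] / (0.1736·√0.5298)
   = [0.215108 + 0.030606] / 0.126359 = 1.944570
d₂ = d₁ − σ√T = 1.944570 − 0.126359 = 1.818211
N(d₁) = 0.974087,  N(d₂) = 0.965484,  e^(−rT) = 0.977632
E₀ = V₀·N(d₁) − D·e^(−rT)·N(d₂)
   = 84.6116·0.974087 − 68.2354·0.977632·0.965484 = 18.012477
B₀ = V₀ − E₀ = 84.6116 − 18.012477 = 66.599123
spread = −(1/T)·ln(B₀/D) − r = −(1/0.5298)·ln(66.599123/68.2354) − 0.0427 = 0.00311366
in basis points: 0.00311366 × 10⁴ = 31.1366 bp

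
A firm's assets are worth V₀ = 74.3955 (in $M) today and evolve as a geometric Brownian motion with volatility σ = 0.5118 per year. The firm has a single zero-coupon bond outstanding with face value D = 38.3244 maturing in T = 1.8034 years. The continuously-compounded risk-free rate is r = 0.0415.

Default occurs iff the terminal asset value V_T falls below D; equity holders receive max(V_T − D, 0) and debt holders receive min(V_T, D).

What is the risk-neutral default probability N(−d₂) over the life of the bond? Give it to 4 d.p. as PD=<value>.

PD=0.2326

d₁ = [ln(V₀/D) + (r + σ²/2)T] / (σ√T)
   = [ln(74.3955/38.3244) + (0.0415 + 0.5·0.5118²)·1.8034] / (0.5118·√1.8034)
   = [0.663309 + 0.311032] / 0.687300 = 1.417635
d₂ = d₁ − σ√T = 1.417635 − 0.687300 = 0.730335
risk-neutral PD = N(−d₂) = N(-0.730335) = 0.232593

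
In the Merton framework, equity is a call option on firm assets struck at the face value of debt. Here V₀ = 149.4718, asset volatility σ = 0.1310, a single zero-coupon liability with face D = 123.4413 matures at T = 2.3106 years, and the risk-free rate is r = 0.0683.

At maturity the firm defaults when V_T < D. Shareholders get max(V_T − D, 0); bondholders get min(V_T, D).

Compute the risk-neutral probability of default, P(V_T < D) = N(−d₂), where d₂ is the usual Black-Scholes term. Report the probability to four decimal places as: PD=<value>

d₁ = [ln(V₀/D) + (r + σ²/2)T] / (σ√T)
   = [ln(149.4718/123.4413) + (0.0683 + 0.5·0.1310²)·2.3106] / (0.1310·√2.3106)
   = [0.191342 + 0.177640] / 0.199129 = 1.852984
d₂ = d₁ − σ√T = 1.852984 − 0.199129 = 1.653855
risk-neutral PD = N(−d₂) = N(-1.653855) = 0.049078

PD=0.0491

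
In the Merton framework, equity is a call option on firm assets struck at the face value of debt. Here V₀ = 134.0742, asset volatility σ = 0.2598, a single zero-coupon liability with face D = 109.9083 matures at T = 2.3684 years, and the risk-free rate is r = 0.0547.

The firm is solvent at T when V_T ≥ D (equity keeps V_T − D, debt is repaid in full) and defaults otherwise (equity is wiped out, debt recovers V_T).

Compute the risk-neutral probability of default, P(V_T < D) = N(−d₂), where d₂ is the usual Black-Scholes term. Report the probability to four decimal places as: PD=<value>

d₁ = [ln(V₀/D) + (r + σ²/2)T] / (σ√T)
   = [ln(134.0742/109.9083) + (0.0547 + 0.5·0.2598²)·2.3684] / (0.2598·√2.3684)
   = [0.198747 + 0.209480] / 0.399822 = 1.021023
d₂ = d₁ − σ√T = 1.021023 − 0.399822 = 0.621201
risk-neutral PD = N(−d₂) = N(-0.621201) = 0.267234

PD=0.2672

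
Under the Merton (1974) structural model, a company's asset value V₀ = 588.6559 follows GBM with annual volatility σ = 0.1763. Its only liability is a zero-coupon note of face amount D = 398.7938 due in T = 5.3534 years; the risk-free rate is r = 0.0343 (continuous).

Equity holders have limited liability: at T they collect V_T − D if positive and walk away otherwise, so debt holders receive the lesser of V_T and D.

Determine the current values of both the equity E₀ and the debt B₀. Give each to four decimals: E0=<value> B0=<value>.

d₁ = [ln(V₀/D) + (r + σ²/2)T] / (σ√T)
   = [ln(588.6559/398.7938) + (0.0343 + 0.5·0.1763²)·5.3534] / (0.1763·√5.3534)
   = [0.389397 + 0.266818] / 0.407913 = 1.608715
d₂ = d₁ − σ√T = 1.608715 − 0.407913 = 1.200803
N(d₁) = 0.946161,  N(d₂) = 0.885086,  e^(−rT) = 0.832251
E₀ = V₀·N(d₁) − D·e^(−rT)·N(d₂)
   = 588.6559·0.946161 − 398.7938·0.832251·0.885086 = 263.206179
B₀ = V₀ − E₀ = 588.6559 − 263.206179 = 325.449721

E0=263.2062 B0=325.4497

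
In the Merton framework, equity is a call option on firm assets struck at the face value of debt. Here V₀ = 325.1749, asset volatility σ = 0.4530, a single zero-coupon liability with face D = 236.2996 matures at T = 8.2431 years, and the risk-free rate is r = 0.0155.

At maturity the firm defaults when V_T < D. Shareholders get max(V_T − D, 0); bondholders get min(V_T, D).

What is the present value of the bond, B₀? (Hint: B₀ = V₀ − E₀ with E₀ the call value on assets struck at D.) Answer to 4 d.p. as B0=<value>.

d₁ = [ln(V₀/D) + (r + σ²/2)T] / (σ√T)
   = [ln(325.1749/236.2996) + (0.0155 + 0.5·0.4530²)·8.2431] / (0.4530·√8.2431)
   = [0.319263 + 0.973547] / 1.300599 = 0.994011
d₂ = d₁ − σ√T = 0.994011 − 1.300599 = -0.306588
N(d₁) = 0.839891,  N(d₂) = 0.379578,  e^(−rT) = 0.880057
E₀ = V₀·N(d₁) − D·e^(−rT)·N(d₂)
   = 325.1749·0.839891 − 236.2996·0.880057·0.379578 = 194.175475
B₀ = V₀ − E₀ = 325.1749 − 194.175475 = 130.999425

B0=130.9994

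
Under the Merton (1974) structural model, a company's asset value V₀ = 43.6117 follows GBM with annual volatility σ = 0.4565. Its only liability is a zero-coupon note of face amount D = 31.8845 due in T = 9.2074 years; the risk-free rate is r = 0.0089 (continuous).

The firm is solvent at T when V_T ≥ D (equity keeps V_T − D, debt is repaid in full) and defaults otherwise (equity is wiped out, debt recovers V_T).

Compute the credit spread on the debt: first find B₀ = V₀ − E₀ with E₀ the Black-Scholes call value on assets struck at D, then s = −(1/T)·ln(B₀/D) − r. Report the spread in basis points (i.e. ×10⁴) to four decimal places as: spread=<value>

d₁ = [ln(V₀/D) + (r + σ²/2)T] / (σ√T)
   = [ln(43.6117/31.8845) + (0.0089 + 0.5·0.4565²)·9.2074] / (0.4565·√9.2074)
   = [0.313205 + 1.041321] / 1.385190 = 0.977864
d₂ = d₁ − σ√T = 0.977864 − 1.385190 = -0.407326
N(d₁) = 0.835929,  N(d₂) = 0.341884,  e^(−rT) = 0.921322
E₀ = V₀·N(d₁) − D·e^(−rT)·N(d₂)
   = 43.6117·0.835929 − 31.8845·0.921322·0.341884 = 26.413138
B₀ = V₀ − E₀ = 43.6117 − 26.413138 = 17.198562
spread = −(1/T)·ln(B₀/D) − r = −(1/9.2074)·ln(17.198562/31.8845) − 0.0089 = 0.05814327
in basis points: 0.05814327 × 10⁴ = 581.4327 bp

spread=581.4327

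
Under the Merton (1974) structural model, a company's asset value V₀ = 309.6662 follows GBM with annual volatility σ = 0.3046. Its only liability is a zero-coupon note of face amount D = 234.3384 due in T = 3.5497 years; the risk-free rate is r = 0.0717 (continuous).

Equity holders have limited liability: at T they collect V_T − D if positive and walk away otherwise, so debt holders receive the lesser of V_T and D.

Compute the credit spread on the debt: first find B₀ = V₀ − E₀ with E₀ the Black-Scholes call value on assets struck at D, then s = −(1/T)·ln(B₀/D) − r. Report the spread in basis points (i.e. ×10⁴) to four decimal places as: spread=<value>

spread=202.9703

d₁ = [ln(V₀/D) + (r + σ²/2)T] / (σ√T)
   = [ln(309.6662/234.3384) + (0.0717 + 0.5·0.3046²)·3.5497] / (0.3046·√3.5497)
   = [0.278729 + 0.419186] / 0.573886 = 1.216121
d₂ = d₁ − σ√T = 1.216121 − 0.573886 = 0.642235
N(d₁) = 0.888031,  N(d₂) = 0.739640,  e^(−rT) = 0.775294
E₀ = V₀·N(d₁) − D·e^(−rT)·N(d₂)
   = 309.6662·0.888031 − 234.3384·0.775294·0.739640 = 140.614540
B₀ = V₀ − E₀ = 309.6662 − 140.614540 = 169.051660
spread = −(1/T)·ln(B₀/D) − r = −(1/3.5497)·ln(169.051660/234.3384) − 0.0717 = 0.02029703
in basis points: 0.02029703 × 10⁴ = 202.9703 bp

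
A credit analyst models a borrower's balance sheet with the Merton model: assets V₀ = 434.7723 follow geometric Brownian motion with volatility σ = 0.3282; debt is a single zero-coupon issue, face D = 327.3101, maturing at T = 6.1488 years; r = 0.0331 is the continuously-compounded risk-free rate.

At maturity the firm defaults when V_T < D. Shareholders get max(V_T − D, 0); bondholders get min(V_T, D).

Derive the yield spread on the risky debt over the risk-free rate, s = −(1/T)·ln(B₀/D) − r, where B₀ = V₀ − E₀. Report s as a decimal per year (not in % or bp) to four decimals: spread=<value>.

spread=0.0299

d₁ = [ln(V₀/D) + (r + σ²/2)T] / (σ√T)
   = [ln(434.7723/327.3101) + (0.0331 + 0.5·0.3282²)·6.1488] / (0.3282·√6.1488)
   = [0.283914 + 0.534685] / 0.813830 = 1.005860
d₂ = d₁ − σ√T = 1.005860 − 0.813830 = 0.192030
N(d₁) = 0.842759,  N(d₂) = 0.576141,  e^(−rT) = 0.815850
E₀ = V₀·N(d₁) − D·e^(−rT)·N(d₂)
   = 434.7723·0.842759 − 327.3101·0.815850·0.576141 = 212.557899
B₀ = V₀ − E₀ = 434.7723 − 212.557899 = 222.214401
spread = −(1/T)·ln(B₀/D) − r = −(1/6.1488)·ln(222.214401/327.3101) − 0.0331 = 0.02988227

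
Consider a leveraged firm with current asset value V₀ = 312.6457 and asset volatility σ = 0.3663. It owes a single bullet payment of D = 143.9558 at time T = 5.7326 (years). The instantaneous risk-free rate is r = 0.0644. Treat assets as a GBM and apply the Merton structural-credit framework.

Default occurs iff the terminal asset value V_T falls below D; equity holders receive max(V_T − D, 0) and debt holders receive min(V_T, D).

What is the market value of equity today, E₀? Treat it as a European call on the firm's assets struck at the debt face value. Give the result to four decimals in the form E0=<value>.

E0=219.6464

d₁ = [ln(V₀/D) + (r + σ²/2)T] / (σ√T)
   = [ln(312.6457/143.9558) + (0.0644 + 0.5·0.3663²)·5.7326] / (0.3663·√5.7326)
   = [0.775564 + 0.753767] / 0.877027 = 1.743769
d₂ = d₁ − σ√T = 1.743769 − 0.877027 = 0.866742
N(d₁) = 0.959400,  N(d₂) = 0.806958,  e^(−rT) = 0.691301
E₀ = V₀·N(d₁) − D·e^(−rT)·N(d₂)
   = 312.6457·0.959400 − 143.9558·0.691301·0.806958 = 219.646429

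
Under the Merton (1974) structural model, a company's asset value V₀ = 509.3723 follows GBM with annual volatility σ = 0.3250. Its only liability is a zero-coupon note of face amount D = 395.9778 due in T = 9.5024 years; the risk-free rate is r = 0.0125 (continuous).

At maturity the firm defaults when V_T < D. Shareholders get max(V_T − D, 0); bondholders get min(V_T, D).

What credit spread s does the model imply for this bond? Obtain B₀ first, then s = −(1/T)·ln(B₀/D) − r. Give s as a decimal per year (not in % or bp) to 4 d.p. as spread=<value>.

spread=0.0337

d₁ = [ln(V₀/D) + (r + σ²/2)T] / (σ√T)
   = [ln(509.3723/395.9778) + (0.0125 + 0.5·0.3250²)·9.5024] / (0.3250·√9.5024)
   = [0.251821 + 0.620626] / 1.001844 = 0.870841
d₂ = d₁ − σ√T = 0.870841 − 1.001844 = -0.131003
N(d₁) = 0.808079,  N(d₂) = 0.447886,  e^(−rT) = 0.888003
E₀ = V₀·N(d₁) − D·e^(−rT)·N(d₂)
   = 509.3723·0.808079 − 395.9778·0.888003·0.447886 = 254.123184
B₀ = V₀ − E₀ = 509.3723 − 254.123184 = 255.249116
spread = −(1/T)·ln(B₀/D) − r = −(1/9.5024)·ln(255.249116/395.9778) − 0.0125 = 0.03371129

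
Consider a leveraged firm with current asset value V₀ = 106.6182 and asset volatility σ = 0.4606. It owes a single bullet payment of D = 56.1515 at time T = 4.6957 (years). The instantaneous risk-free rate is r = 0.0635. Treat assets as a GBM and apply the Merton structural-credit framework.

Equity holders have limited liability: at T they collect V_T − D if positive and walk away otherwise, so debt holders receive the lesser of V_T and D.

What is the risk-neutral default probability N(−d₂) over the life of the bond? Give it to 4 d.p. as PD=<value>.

d₁ = [ln(V₀/D) + (r + σ²/2)T] / (σ√T)
   = [ln(106.6182/56.1515) + (0.0635 + 0.5·0.4606²)·4.6957] / (0.4606·√4.6957)
   = [0.641201 + 0.796279] / 0.998100 = 1.440216
d₂ = d₁ − σ√T = 1.440216 − 0.998100 = 0.442116
risk-neutral PD = N(−d₂) = N(-0.442116) = 0.329203

PD=0.3292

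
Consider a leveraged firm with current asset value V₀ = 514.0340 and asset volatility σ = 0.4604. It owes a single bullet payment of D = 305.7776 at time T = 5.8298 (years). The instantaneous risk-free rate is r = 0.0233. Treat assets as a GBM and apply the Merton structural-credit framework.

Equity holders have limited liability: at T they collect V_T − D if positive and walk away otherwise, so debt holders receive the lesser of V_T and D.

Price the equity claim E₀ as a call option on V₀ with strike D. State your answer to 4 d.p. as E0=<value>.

E0=312.1895

d₁ = [ln(V₀/D) + (r + σ²/2)T] / (σ√T)
   = [ln(514.0340/305.7776) + (0.0233 + 0.5·0.4604²)·5.8298] / (0.4604·√5.8298)
   = [0.519431 + 0.753700] / 1.111635 = 1.145279
d₂ = d₁ − σ√T = 1.145279 − 1.111635 = 0.033644
N(d₁) = 0.873953,  N(d₂) = 0.513419,  e^(−rT) = 0.872987
E₀ = V₀·N(d₁) − D·e^(−rT)·N(d₂)
   = 514.0340·0.873953 − 305.7776·0.872987·0.513419 = 312.189472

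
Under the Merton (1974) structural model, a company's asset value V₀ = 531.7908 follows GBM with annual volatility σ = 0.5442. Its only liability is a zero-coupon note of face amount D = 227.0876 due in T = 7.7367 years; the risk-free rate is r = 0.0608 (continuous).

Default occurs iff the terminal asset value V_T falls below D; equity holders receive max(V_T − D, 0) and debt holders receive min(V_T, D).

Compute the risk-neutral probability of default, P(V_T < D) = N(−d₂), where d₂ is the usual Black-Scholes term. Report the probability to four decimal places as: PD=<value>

d₁ = [ln(V₀/D) + (r + σ²/2)T] / (σ√T)
   = [ln(531.7908/227.0876) + (0.0608 + 0.5·0.5442²)·7.7367] / (0.5442·√7.7367)
   = [0.850914 + 1.616017] / 1.513688 = 1.629749
d₂ = d₁ − σ√T = 1.629749 − 1.513688 = 0.116061
risk-neutral PD = N(−d₂) = N(-0.116061) = 0.453802

PD=0.4538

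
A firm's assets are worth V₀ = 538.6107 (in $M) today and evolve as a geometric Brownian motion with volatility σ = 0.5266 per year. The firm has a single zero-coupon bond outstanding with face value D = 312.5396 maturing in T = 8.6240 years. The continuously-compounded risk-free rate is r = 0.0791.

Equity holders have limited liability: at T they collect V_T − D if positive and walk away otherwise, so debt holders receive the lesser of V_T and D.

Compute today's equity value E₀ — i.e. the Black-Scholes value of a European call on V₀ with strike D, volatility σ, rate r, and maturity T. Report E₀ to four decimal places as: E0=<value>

E0=426.7775

d₁ = [ln(V₀/D) + (r + σ²/2)T] / (σ√T)
   = [ln(538.6107/312.5396) + (0.0791 + 0.5·0.5266²)·8.6240] / (0.5266·√8.6240)
   = [0.544262 + 1.877909] / 1.546448 = 1.566280
d₂ = d₁ − σ√T = 1.566280 − 1.546448 = 0.019833
N(d₁) = 0.941358,  N(d₂) = 0.507912,  e^(−rT) = 0.505525
E₀ = V₀·N(d₁) − D·e^(−rT)·N(d₂)
   = 538.6107·0.941358 − 312.5396·0.505525·0.507912 = 426.777518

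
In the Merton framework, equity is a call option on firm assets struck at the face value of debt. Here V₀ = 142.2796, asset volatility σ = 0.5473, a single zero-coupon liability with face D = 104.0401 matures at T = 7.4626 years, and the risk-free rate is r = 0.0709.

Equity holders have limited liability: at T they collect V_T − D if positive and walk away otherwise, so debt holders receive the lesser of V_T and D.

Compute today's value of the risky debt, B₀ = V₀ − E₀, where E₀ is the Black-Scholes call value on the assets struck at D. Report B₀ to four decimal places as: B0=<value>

d₁ = [ln(V₀/D) + (r + σ²/2)T] / (σ√T)
   = [ln(142.2796/104.0401) + (0.0709 + 0.5·0.5473²)·7.4626] / (0.5473·√7.4626)
   = [0.313018 + 1.646762] / 1.495101 = 1.310801
d₂ = d₁ − σ√T = 1.310801 − 1.495101 = -0.184300
N(d₁) = 0.905037,  N(d₂) = 0.426889,  e^(−rT) = 0.589136
E₀ = V₀·N(d₁) − D·e^(−rT)·N(d₂)
   = 142.2796·0.905037 − 104.0401·0.589136·0.426889 = 102.602737
B₀ = V₀ − E₀ = 142.2796 − 102.602737 = 39.676863

B0=39.6769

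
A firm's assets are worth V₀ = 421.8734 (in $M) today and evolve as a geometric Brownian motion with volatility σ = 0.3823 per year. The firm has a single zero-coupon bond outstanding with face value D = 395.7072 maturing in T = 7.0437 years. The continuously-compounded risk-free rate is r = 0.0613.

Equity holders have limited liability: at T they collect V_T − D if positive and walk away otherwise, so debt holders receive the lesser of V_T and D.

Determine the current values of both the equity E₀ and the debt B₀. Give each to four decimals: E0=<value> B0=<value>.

d₁ = [ln(V₀/D) + (r + σ²/2)T] / (σ√T)
   = [ln(421.8734/395.7072) + (0.0613 + 0.5·0.3823²)·7.0437] / (0.3823·√7.0437)
   = [0.064031 + 0.946509] / 1.014623 = 0.995975
d₂ = d₁ − σ√T = 0.995975 − 1.014623 = -0.018648
N(d₁) = 0.840369,  N(d₂) = 0.492561,  e^(−rT) = 0.649353
E₀ = V₀·N(d₁) − D·e^(−rT)·N(d₂)
   = 421.8734·0.840369 − 395.7072·0.649353·0.492561 = 227.963933
B₀ = V₀ − E₀ = 421.8734 − 227.963933 = 193.909467

E0=227.9639 B0=193.9095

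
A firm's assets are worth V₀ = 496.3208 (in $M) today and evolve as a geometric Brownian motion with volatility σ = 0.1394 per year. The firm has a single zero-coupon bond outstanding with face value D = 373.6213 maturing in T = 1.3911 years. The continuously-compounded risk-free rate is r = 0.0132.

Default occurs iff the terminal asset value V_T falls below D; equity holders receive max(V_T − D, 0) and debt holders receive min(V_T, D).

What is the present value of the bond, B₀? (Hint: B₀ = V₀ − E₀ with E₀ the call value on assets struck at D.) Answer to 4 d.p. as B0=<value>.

B0=365.9181

d₁ = [ln(V₀/D) + (r + σ²/2)T] / (σ√T)
   = [ln(496.3208/373.6213) + (0.0132 + 0.5·0.1394²)·1.3911] / (0.1394·√1.3911)
   = [0.283980 + 0.031879] / 0.164415 = 1.921103
d₂ = d₁ − σ√T = 1.921103 − 0.164415 = 1.756688
N(d₁) = 0.972641,  N(d₂) = 0.960514,  e^(−rT) = 0.981805
E₀ = V₀·N(d₁) − D·e^(−rT)·N(d₂)
   = 496.3208·0.972641 − 373.6213·0.981805·0.960514 = 130.402710
B₀ = V₀ − E₀ = 496.3208 − 130.402710 = 365.918090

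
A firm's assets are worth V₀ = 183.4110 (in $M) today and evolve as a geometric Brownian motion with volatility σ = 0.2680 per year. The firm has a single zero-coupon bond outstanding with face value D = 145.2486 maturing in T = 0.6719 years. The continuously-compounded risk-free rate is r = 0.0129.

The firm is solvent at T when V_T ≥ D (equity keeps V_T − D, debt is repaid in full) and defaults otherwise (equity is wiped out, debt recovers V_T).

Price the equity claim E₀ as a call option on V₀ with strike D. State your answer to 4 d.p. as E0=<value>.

d₁ = [ln(V₀/D) + (r + σ²/2)T] / (σ√T)
   = [ln(183.4110/145.2486) + (0.0129 + 0.5·0.2680²)·0.6719] / (0.2680·√0.6719)
   = [0.233283 + 0.032797] / 0.219678 = 1.211224
d₂ = d₁ − σ√T = 1.211224 − 0.219678 = 0.991546
N(d₁) = 0.887095,  N(d₂) = 0.839290,  e^(−rT) = 0.991370
E₀ = V₀·N(d₁) − D·e^(−rT)·N(d₂)
   = 183.4110·0.887095 − 145.2486·0.991370·0.839290 = 41.849317

E0=41.8493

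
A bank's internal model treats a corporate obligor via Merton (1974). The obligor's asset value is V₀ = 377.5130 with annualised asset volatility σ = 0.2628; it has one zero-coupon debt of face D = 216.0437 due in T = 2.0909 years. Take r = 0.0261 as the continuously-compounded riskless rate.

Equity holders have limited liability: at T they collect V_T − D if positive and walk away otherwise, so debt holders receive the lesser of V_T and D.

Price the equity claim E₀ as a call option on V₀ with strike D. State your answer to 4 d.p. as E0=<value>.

d₁ = [ln(V₀/D) + (r + σ²/2)T] / (σ√T)
   = [ln(377.5130/216.0437) + (0.0261 + 0.5·0.2628²)·2.0909] / (0.2628·√2.0909)
   = [0.558124 + 0.126775] / 0.380007 = 1.802332
d₂ = d₁ − σ√T = 1.802332 − 0.380007 = 1.422325
N(d₁) = 0.964253,  N(d₂) = 0.922534,  e^(−rT) = 0.946890
E₀ = V₀·N(d₁) − D·e^(−rT)·N(d₂)
   = 377.5130·0.964253 − 216.0437·0.946890·0.922534 = 175.295797

E0=175.2958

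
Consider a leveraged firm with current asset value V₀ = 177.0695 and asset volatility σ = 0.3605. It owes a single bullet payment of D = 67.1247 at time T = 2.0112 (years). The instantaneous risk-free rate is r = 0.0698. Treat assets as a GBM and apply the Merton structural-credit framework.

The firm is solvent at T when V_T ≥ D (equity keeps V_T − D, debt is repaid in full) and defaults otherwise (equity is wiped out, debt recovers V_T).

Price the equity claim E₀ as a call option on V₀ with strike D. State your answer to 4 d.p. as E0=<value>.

d₁ = [ln(V₀/D) + (r + σ²/2)T] / (σ√T)
   = [ln(177.0695/67.1247) + (0.0698 + 0.5·0.3605²)·2.0112] / (0.3605·√2.0112)
   = [0.969990 + 0.271070] / 0.511250 = 2.427504
d₂ = d₁ − σ√T = 2.427504 − 0.511250 = 1.916254
N(d₁) = 0.992398,  N(d₂) = 0.972334,  e^(−rT) = 0.869026
E₀ = V₀·N(d₁) − D·e^(−rT)·N(d₂)
   = 177.0695·0.992398 − 67.1247·0.869026·0.972334 = 119.004224

E0=119.0042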